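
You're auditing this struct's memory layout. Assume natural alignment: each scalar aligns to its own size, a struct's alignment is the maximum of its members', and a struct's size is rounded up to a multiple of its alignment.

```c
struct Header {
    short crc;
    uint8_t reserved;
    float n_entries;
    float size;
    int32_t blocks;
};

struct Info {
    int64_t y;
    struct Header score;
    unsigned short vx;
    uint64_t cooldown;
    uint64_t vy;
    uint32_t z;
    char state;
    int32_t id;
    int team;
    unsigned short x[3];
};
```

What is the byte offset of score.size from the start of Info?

16

Header: 0..2  crc  (2B, 2-aligned); 2..3  reserved  (1B, 1-aligned); 3..4  -- padding (1B); 4..8  n_entries  (4B, 4-aligned); 8..12  size  (4B, 4-aligned); 12..16  blocks  (4B, 4-aligned); sizeof = 16, alignof = 4
0..8  y  (8B, 8-aligned)
8..24  score  (16B, 4-aligned)
within Header: size at 8
8 + 8 = 16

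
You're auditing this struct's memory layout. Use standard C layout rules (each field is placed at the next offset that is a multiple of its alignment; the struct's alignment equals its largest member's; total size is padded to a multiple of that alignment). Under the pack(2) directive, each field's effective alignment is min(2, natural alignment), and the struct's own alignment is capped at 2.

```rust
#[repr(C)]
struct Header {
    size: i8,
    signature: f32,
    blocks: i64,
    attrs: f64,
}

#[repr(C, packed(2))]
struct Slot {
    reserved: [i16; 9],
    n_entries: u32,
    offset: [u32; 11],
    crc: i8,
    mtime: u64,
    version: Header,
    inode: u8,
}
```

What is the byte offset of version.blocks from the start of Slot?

84

Header: @0: size [1B, align 1] → 1; +3 pad (align 4); @4: signature [4B, align 4] → 8; @8: blocks [8B, align 8] → 16; @16: attrs [8B, align 8] → 24; size 24, align 8
@0: reserved [18B, align 2] → 18
@18: n_entries [4B, align 2] → 22
@22: offset [44B, align 2] → 66
@66: crc [1B, align 1] → 67
+1 pad (align 2)
@68: mtime [8B, align 2] → 76
@76: version [24B, align 2] → 100
within Header: blocks at 8
76 + 8 = 84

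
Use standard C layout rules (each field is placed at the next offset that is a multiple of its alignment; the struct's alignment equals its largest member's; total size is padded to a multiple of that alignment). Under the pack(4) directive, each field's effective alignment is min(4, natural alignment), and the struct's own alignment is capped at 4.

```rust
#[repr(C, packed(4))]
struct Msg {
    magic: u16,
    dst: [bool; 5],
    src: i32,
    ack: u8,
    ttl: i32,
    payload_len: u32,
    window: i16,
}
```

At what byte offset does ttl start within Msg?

0..2  magic  (2B, 2-aligned)
2..7  dst  (5B, 1-aligned)
7..8  -- padding (1B)
8..12  src  (4B, 4-aligned)
12..13  ack  (1B, 1-aligned)
13..16  -- padding (3B)
16..20  ttl  (4B, 4-aligned)

16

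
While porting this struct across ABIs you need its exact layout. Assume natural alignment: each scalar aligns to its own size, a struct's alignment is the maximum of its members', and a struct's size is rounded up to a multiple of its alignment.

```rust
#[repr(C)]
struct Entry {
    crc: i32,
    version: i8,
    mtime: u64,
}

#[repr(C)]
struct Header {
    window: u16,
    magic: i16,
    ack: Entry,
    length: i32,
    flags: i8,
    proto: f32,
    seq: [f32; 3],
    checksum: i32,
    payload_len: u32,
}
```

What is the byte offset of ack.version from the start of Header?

12

Entry: crc at 0 (size 4, align 4) → ends 4; version at 4 (size 1, align 1) → ends 5; pad 3 to align 8 for mtime; mtime at 8 (size 8, align 8) → ends 16; total 16 bytes, alignment 8
window at 0 (size 2, align 2) → ends 2
magic at 2 (size 2, align 2) → ends 4
pad 4 to align 8 for ack
ack at 8 (size 16, align 8) → ends 24
within Entry: version at 4
8 + 4 = 12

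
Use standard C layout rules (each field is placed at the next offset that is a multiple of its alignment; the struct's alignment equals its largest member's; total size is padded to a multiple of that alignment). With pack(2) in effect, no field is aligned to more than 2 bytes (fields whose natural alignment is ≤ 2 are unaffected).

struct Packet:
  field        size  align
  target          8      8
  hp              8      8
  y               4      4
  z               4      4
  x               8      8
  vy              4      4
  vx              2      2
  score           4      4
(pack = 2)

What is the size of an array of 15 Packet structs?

630

0..8  target  (8B, 2-aligned)
8..16  hp  (8B, 2-aligned)
16..20  y  (4B, 2-aligned)
20..24  z  (4B, 2-aligned)
24..32  x  (8B, 2-aligned)
32..36  vy  (4B, 2-aligned)
36..38  vx  (2B, 2-aligned)
38..42  score  (4B, 2-aligned)
sizeof = 42, alignof = 2
array of 15: 15 × 42 = 630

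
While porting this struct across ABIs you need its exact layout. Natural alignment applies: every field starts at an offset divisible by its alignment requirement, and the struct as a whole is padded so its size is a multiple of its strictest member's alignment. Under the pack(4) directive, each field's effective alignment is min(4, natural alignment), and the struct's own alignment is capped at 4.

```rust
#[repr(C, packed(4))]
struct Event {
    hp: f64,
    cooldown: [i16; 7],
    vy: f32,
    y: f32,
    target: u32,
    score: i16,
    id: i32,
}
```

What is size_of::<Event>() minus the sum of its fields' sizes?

hp at 0 (size 8, align 4) → ends 8
cooldown at 8 (size 14, align 2) → ends 22
pad 2 to align 4 for vy
vy at 24 (size 4, align 4) → ends 28
y at 28 (size 4, align 4) → ends 32
target at 32 (size 4, align 4) → ends 36
score at 36 (size 2, align 2) → ends 38
pad 2 to align 4 for id
id at 40 (size 4, align 4) → ends 44
total 44 bytes, alignment 4
data bytes 40, size 44 → padding 4

4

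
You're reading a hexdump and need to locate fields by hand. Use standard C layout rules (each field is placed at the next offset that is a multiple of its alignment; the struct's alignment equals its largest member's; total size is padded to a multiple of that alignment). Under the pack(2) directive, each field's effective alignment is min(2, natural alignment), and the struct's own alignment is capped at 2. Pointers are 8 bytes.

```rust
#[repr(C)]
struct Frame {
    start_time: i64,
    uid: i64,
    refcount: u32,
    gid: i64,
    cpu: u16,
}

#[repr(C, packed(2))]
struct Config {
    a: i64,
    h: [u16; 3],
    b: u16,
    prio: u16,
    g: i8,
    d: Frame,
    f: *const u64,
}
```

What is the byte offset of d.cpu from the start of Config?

52

Frame: @0: start_time [8B, align 8] → 8; @8: uid [8B, align 8] → 16; @16: refcount [4B, align 4] → 20; +4 pad (align 8); @24: gid [8B, align 8] → 32; @32: cpu [2B, align 2] → 34; +6 tail pad (align 8); size 40, align 8
@0: a [8B, align 2] → 8
@8: h [6B, align 2] → 14
@14: b [2B, align 2] → 16
@16: prio [2B, align 2] → 18
@18: g [1B, align 1] → 19
+1 pad (align 2)
@20: d [40B, align 2] → 60
within Frame: cpu at 32
20 + 32 = 52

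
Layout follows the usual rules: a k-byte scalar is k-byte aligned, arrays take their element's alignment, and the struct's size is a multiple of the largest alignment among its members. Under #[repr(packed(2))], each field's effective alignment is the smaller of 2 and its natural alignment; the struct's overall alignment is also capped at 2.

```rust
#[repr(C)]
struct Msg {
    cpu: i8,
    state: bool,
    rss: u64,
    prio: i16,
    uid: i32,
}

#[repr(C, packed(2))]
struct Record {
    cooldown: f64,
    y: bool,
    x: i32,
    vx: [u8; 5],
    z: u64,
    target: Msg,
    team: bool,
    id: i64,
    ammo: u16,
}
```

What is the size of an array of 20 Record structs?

Msg: cpu at 0 (size 1, align 1) → ends 1; state at 1 (size 1, align 1) → ends 2; pad 6 to align 8 for rss; rss at 8 (size 8, align 8) → ends 16; prio at 16 (size 2, align 2) → ends 18; pad 2 to align 4 for uid; uid at 20 (size 4, align 4) → ends 24; total 24 bytes, alignment 8
cooldown at 0 (size 8, align 2) → ends 8
y at 8 (size 1, align 1) → ends 9
pad 1 to align 2 for x
x at 10 (size 4, align 2) → ends 14
vx at 14 (size 5, align 1) → ends 19
pad 1 to align 2 for z
z at 20 (size 8, align 2) → ends 28
target at 28 (size 24, align 2) → ends 52
team at 52 (size 1, align 1) → ends 53
pad 1 to align 2 for id
id at 54 (size 8, align 2) → ends 62
ammo at 62 (size 2, align 2) → ends 64
total 64 bytes, alignment 2
array of 20: 20 × 64 = 1280

1280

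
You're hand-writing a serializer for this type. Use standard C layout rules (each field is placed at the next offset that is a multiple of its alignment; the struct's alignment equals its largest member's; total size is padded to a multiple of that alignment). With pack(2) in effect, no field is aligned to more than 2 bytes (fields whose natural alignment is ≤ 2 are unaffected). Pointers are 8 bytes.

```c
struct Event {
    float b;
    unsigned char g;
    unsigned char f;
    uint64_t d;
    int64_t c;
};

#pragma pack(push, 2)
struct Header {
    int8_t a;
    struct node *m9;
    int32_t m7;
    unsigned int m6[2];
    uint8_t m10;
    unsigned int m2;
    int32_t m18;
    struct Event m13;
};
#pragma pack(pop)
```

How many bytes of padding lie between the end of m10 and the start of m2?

Event: 0..4  b  (4B, 4-aligned); 4..5  g  (1B, 1-aligned); 5..6  f  (1B, 1-aligned); 6..8  -- padding (2B); 8..16  d  (8B, 8-aligned); 16..24  c  (8B, 8-aligned); sizeof = 24, alignof = 8
0..1  a  (1B, 1-aligned)
1..2  -- padding (1B)
2..10  m9  (8B, 2-aligned)
10..14  m7  (4B, 2-aligned)
14..22  m6  (8B, 2-aligned)
22..23  m10  (1B, 1-aligned)
23..24  -- padding (1B)
24..28  m2  (4B, 2-aligned)

1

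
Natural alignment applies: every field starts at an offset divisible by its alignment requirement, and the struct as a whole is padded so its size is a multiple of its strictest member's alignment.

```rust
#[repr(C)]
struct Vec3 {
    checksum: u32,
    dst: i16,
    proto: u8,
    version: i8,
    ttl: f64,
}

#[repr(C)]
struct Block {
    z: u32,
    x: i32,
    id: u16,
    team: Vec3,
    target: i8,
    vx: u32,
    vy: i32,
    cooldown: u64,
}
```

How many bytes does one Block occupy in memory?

Vec3: checksum at 0 (size 4, align 4) → ends 4; dst at 4 (size 2, align 2) → ends 6; proto at 6 (size 1, align 1) → ends 7; version at 7 (size 1, align 1) → ends 8; ttl at 8 (size 8, align 8) → ends 16; total 16 bytes, alignment 8
z at 0 (size 4, align 4) → ends 4
x at 4 (size 4, align 4) → ends 8
id at 8 (size 2, align 2) → ends 10
pad 6 to align 8 for team
team at 16 (size 16, align 8) → ends 32
target at 32 (size 1, align 1) → ends 33
pad 3 to align 4 for vx
vx at 36 (size 4, align 4) → ends 40
vy at 40 (size 4, align 4) → ends 44
pad 4 to align 8 for cooldown
cooldown at 48 (size 8, align 8) → ends 56
total 56 bytes, alignment 8

56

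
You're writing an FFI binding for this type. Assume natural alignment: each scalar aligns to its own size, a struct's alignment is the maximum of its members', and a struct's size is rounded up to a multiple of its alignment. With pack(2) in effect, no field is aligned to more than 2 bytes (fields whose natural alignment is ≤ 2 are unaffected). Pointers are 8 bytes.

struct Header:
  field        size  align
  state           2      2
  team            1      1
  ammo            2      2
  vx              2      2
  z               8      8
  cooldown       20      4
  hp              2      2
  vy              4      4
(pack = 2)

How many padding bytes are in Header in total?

0..2  state  (2B, 2-aligned)
2..3  team  (1B, 1-aligned)
3..4  -- padding (1B)
4..6  ammo  (2B, 2-aligned)
6..8  vx  (2B, 2-aligned)
8..16  z  (8B, 2-aligned)
16..36  cooldown  (20B, 2-aligned)
36..38  hp  (2B, 2-aligned)
38..42  vy  (4B, 2-aligned)
sizeof = 42, alignof = 2
data bytes 41, size 42 → padding 1

1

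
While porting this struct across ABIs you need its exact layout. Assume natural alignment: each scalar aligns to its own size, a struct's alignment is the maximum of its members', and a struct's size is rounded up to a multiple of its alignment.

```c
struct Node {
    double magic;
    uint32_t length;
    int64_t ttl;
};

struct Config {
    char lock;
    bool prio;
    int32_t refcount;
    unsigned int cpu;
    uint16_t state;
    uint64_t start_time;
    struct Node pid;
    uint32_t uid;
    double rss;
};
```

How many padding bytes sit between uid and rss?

Node: 0..8  magic  (8B, 8-aligned); 8..12  length  (4B, 4-aligned); 12..16  -- padding (4B); 16..24  ttl  (8B, 8-aligned); sizeof = 24, alignof = 8
0..1  lock  (1B, 1-aligned)
1..2  prio  (1B, 1-aligned)
2..4  -- padding (2B)
4..8  refcount  (4B, 4-aligned)
8..12  cpu  (4B, 4-aligned)
12..14  state  (2B, 2-aligned)
14..16  -- padding (2B)
16..24  start_time  (8B, 8-aligned)
24..48  pid  (24B, 8-aligned)
48..52  uid  (4B, 4-aligned)
52..56  -- padding (4B)
56..64  rss  (8B, 8-aligned)

4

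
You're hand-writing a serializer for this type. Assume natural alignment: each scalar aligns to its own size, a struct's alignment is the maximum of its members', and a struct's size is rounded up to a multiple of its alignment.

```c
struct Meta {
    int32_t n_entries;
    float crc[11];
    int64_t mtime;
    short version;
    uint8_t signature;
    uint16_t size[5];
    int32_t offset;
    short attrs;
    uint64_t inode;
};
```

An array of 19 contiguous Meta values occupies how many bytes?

1672

@0: n_entries [4B, align 4] → 4
@4: crc [44B, align 4] → 48
@48: mtime [8B, align 8] → 56
@56: version [2B, align 2] → 58
@58: signature [1B, align 1] → 59
+1 pad (align 2)
@60: size [10B, align 2] → 70
+2 pad (align 4)
@72: offset [4B, align 4] → 76
@76: attrs [2B, align 2] → 78
+2 pad (align 8)
@80: inode [8B, align 8] → 88
size 88, align 8
array of 19: 19 × 88 = 1672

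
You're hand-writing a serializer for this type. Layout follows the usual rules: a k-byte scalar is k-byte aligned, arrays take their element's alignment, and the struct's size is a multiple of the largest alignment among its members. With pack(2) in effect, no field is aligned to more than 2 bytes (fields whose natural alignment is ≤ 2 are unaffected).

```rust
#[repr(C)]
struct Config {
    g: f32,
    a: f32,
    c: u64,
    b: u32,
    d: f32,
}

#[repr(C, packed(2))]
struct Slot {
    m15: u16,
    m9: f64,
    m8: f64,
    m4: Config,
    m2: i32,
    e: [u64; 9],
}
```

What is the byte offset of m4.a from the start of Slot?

22

Config: @0: g [4B, align 4] → 4; @4: a [4B, align 4] → 8; @8: c [8B, align 8] → 16; @16: b [4B, align 4] → 20; @20: d [4B, align 4] → 24; size 24, align 8
@0: m15 [2B, align 2] → 2
@2: m9 [8B, align 2] → 10
@10: m8 [8B, align 2] → 18
@18: m4 [24B, align 2] → 42
within Config: a at 4
18 + 4 = 22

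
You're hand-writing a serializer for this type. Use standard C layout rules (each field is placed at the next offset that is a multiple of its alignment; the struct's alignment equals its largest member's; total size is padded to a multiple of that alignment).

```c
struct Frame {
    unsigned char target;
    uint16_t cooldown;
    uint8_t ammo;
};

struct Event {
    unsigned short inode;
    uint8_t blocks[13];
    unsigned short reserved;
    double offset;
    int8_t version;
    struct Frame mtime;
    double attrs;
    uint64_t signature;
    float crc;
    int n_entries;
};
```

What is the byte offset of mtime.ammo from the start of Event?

38

Frame: 0..1  target  (1B, 1-aligned); 1..2  -- padding (1B); 2..4  cooldown  (2B, 2-aligned); 4..5  ammo  (1B, 1-aligned); 5..6  -- tail padding (1B); sizeof = 6, alignof = 2
0..2  inode  (2B, 2-aligned)
2..15  blocks  (13B, 1-aligned)
15..16  -- padding (1B)
16..18  reserved  (2B, 2-aligned)
18..24  -- padding (6B)
24..32  offset  (8B, 8-aligned)
32..33  version  (1B, 1-aligned)
33..34  -- padding (1B)
34..40  mtime  (6B, 2-aligned)
within Frame: ammo at 4
34 + 4 = 38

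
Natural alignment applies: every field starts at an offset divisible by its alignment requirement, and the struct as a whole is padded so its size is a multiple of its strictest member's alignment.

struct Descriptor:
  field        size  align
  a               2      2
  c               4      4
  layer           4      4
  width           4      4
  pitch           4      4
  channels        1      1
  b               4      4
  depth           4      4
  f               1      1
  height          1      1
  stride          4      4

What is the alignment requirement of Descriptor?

member alignments: a=2, c=4, layer=4, width=4, pitch=4, channels=1, b=4, depth=4, f=1, height=1, stride=4
max = 4

4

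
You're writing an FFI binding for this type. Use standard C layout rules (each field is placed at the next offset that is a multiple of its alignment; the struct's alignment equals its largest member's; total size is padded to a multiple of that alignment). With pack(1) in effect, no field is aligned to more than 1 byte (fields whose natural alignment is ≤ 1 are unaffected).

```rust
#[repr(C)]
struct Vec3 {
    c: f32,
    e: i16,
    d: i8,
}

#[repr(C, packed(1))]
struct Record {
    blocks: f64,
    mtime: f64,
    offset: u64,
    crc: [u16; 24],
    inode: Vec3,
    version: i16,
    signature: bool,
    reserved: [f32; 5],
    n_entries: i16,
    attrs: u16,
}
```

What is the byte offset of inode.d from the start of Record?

Vec3: @0: c [4B, align 4] → 4; @4: e [2B, align 2] → 6; @6: d [1B, align 1] → 7; +1 tail pad (align 4); size 8, align 4
@0: blocks [8B, align 1] → 8
@8: mtime [8B, align 1] → 16
@16: offset [8B, align 1] → 24
@24: crc [48B, align 1] → 72
@72: inode [8B, align 1] → 80
within Vec3: d at 6
72 + 6 = 78

78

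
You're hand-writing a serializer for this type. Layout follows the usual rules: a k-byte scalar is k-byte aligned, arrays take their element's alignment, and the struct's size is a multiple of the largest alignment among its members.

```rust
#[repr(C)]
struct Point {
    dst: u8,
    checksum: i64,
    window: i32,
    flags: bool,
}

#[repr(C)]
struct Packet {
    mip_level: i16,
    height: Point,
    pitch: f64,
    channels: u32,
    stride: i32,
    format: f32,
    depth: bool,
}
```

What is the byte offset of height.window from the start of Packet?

24

Point: 0..1  dst  (1B, 1-aligned); 1..8  -- padding (7B); 8..16  checksum  (8B, 8-aligned); 16..20  window  (4B, 4-aligned); 20..21  flags  (1B, 1-aligned); 21..24  -- tail padding (3B); sizeof = 24, alignof = 8
0..2  mip_level  (2B, 2-aligned)
2..8  -- padding (6B)
8..32  height  (24B, 8-aligned)
within Point: window at 16
8 + 16 = 24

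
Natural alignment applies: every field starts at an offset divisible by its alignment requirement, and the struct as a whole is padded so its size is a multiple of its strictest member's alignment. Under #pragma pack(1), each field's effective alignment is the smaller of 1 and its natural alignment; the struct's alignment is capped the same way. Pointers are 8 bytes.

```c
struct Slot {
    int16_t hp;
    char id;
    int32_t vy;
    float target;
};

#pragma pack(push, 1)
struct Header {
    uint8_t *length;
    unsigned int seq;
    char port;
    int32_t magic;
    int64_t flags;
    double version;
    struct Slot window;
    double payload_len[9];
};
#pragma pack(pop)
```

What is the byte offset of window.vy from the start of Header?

Slot: hp at 0 (size 2, align 2) → ends 2; id at 2 (size 1, align 1) → ends 3; pad 1 to align 4 for vy; vy at 4 (size 4, align 4) → ends 8; target at 8 (size 4, align 4) → ends 12; total 12 bytes, alignment 4
length at 0 (size 8, align 1) → ends 8
seq at 8 (size 4, align 1) → ends 12
port at 12 (size 1, align 1) → ends 13
magic at 13 (size 4, align 1) → ends 17
flags at 17 (size 8, align 1) → ends 25
version at 25 (size 8, align 1) → ends 33
window at 33 (size 12, align 1) → ends 45
within Slot: vy at 4
33 + 4 = 37

37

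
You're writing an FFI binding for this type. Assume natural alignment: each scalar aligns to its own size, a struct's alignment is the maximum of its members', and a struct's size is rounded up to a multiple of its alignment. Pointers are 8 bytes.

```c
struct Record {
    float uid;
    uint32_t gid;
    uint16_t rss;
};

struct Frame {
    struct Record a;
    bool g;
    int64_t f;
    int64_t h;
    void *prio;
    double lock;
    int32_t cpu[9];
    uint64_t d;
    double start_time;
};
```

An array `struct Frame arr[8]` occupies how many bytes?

Record: 0..4  uid  (4B, 4-aligned); 4..8  gid  (4B, 4-aligned); 8..10  rss  (2B, 2-aligned); 10..12  -- tail padding (2B); sizeof = 12, alignof = 4
0..12  a  (12B, 4-aligned)
12..13  g  (1B, 1-aligned)
13..16  -- padding (3B)
16..24  f  (8B, 8-aligned)
24..32  h  (8B, 8-aligned)
32..40  prio  (8B, 8-aligned)
40..48  lock  (8B, 8-aligned)
48..84  cpu  (36B, 4-aligned)
84..88  -- padding (4B)
88..96  d  (8B, 8-aligned)
96..104  start_time  (8B, 8-aligned)
sizeof = 104, alignof = 8
array of 8: 8 × 104 = 832

832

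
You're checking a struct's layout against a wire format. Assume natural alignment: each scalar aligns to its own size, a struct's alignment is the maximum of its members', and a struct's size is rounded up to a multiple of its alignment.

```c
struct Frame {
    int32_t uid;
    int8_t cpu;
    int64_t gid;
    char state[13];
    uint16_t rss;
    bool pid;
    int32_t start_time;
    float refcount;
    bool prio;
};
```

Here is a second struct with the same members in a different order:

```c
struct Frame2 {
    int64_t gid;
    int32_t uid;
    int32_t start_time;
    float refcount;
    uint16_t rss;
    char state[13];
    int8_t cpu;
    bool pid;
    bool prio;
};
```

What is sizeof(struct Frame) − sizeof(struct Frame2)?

uid at 0 (size 4, align 4) → ends 4
cpu at 4 (size 1, align 1) → ends 5
pad 3 to align 8 for gid
gid at 8 (size 8, align 8) → ends 16
state at 16 (size 13, align 1) → ends 29
pad 1 to align 2 for rss
rss at 30 (size 2, align 2) → ends 32
pid at 32 (size 1, align 1) → ends 33
pad 3 to align 4 for start_time
start_time at 36 (size 4, align 4) → ends 40
refcount at 40 (size 4, align 4) → ends 44
prio at 44 (size 1, align 1) → ends 45
tail pad 3 to reach multiple of 8
total 48 bytes, alignment 8
— Frame2 —
gid at 0 (size 8, align 8) → ends 8
uid at 8 (size 4, align 4) → ends 12
start_time at 12 (size 4, align 4) → ends 16
refcount at 16 (size 4, align 4) → ends 20
rss at 20 (size 2, align 2) → ends 22
state at 22 (size 13, align 1) → ends 35
cpu at 35 (size 1, align 1) → ends 36
pid at 36 (size 1, align 1) → ends 37
prio at 37 (size 1, align 1) → ends 38
tail pad 2 to reach multiple of 8
total 40 bytes, alignment 8
48 − 40 = 8

8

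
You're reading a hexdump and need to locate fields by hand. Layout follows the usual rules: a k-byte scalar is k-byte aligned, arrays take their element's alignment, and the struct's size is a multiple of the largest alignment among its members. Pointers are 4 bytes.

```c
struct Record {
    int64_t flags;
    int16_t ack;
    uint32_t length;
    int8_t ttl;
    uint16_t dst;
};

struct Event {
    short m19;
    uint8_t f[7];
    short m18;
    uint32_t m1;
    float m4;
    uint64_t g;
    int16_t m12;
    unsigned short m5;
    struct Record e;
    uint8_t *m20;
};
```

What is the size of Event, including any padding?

Record: 0..8  flags  (8B, 8-aligned); 8..10  ack  (2B, 2-aligned); 10..12  -- padding (2B); 12..16  length  (4B, 4-aligned); 16..17  ttl  (1B, 1-aligned); 17..18  -- padding (1B); 18..20  dst  (2B, 2-aligned); 20..24  -- tail padding (4B); sizeof = 24, alignof = 8
0..2  m19  (2B, 2-aligned)
2..9  f  (7B, 1-aligned)
9..10  -- padding (1B)
10..12  m18  (2B, 2-aligned)
12..16  m1  (4B, 4-aligned)
16..20  m4  (4B, 4-aligned)
20..24  -- padding (4B)
24..32  g  (8B, 8-aligned)
32..34  m12  (2B, 2-aligned)
34..36  m5  (2B, 2-aligned)
36..40  -- padding (4B)
40..64  e  (24B, 8-aligned)
64..68  m20  (4B, 4-aligned)
68..72  -- tail padding (4B)
sizeof = 72, alignof = 8

72 bytes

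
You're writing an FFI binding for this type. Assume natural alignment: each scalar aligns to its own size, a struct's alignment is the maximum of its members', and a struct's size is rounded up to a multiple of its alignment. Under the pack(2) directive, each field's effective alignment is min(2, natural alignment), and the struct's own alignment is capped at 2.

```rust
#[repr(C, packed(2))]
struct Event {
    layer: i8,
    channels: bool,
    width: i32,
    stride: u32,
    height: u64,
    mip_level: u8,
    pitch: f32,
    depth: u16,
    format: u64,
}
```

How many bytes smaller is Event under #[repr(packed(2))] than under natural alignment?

natural layout:
  0..1  layer  (1B, 1-aligned)
  1..2  channels  (1B, 1-aligned)
  2..4  -- padding (2B)
  4..8  width  (4B, 4-aligned)
  8..12  stride  (4B, 4-aligned)
  12..16  -- padding (4B)
  16..24  height  (8B, 8-aligned)
  24..25  mip_level  (1B, 1-aligned)
  25..28  -- padding (3B)
  28..32  pitch  (4B, 4-aligned)
  32..34  depth  (2B, 2-aligned)
  34..40  -- padding (6B)
  40..48  format  (8B, 8-aligned)
  sizeof = 48, alignof = 8
packed(2) layout:
  0..1  layer  (1B, 1-aligned)
  1..2  channels  (1B, 1-aligned)
  2..6  width  (4B, 2-aligned)
  6..10  stride  (4B, 2-aligned)
  10..18  height  (8B, 2-aligned)
  18..19  mip_level  (1B, 1-aligned)
  19..20  -- padding (1B)
  20..24  pitch  (4B, 2-aligned)
  24..26  depth  (2B, 2-aligned)
  26..34  format  (8B, 2-aligned)
  sizeof = 34, alignof = 2
48 − 34 = 14

14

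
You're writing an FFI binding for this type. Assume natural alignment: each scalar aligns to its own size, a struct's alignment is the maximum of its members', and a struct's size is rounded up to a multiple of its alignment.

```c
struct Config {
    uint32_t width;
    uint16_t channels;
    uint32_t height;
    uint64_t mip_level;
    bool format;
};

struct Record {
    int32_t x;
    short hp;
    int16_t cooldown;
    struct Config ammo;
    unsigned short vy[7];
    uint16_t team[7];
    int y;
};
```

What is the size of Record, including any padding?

72 bytes

Config: width at 0 (size 4, align 4) → ends 4; channels at 4 (size 2, align 2) → ends 6; pad 2 to align 4 for height; height at 8 (size 4, align 4) → ends 12; pad 4 to align 8 for mip_level; mip_level at 16 (size 8, align 8) → ends 24; format at 24 (size 1, align 1) → ends 25; tail pad 7 to reach multiple of 8; total 32 bytes, alignment 8
x at 0 (size 4, align 4) → ends 4
hp at 4 (size 2, align 2) → ends 6
cooldown at 6 (size 2, align 2) → ends 8
ammo at 8 (size 32, align 8) → ends 40
vy at 40 (size 14, align 2) → ends 54
team at 54 (size 14, align 2) → ends 68
y at 68 (size 4, align 4) → ends 72
total 72 bytes, alignment 8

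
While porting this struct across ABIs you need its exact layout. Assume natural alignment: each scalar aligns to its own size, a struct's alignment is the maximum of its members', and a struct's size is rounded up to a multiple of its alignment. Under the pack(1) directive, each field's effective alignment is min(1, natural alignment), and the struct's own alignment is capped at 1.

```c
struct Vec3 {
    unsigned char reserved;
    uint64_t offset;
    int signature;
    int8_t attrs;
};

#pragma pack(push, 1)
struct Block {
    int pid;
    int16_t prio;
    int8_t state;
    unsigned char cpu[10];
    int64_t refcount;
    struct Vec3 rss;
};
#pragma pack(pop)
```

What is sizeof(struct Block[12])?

588

Vec3: reserved at 0 (size 1, align 1) → ends 1; pad 7 to align 8 for offset; offset at 8 (size 8, align 8) → ends 16; signature at 16 (size 4, align 4) → ends 20; attrs at 20 (size 1, align 1) → ends 21; tail pad 3 to reach multiple of 8; total 24 bytes, alignment 8
pid at 0 (size 4, align 1) → ends 4
prio at 4 (size 2, align 1) → ends 6
state at 6 (size 1, align 1) → ends 7
cpu at 7 (size 10, align 1) → ends 17
refcount at 17 (size 8, align 1) → ends 25
rss at 25 (size 24, align 1) → ends 49
total 49 bytes, alignment 1
array of 12: 12 × 49 = 588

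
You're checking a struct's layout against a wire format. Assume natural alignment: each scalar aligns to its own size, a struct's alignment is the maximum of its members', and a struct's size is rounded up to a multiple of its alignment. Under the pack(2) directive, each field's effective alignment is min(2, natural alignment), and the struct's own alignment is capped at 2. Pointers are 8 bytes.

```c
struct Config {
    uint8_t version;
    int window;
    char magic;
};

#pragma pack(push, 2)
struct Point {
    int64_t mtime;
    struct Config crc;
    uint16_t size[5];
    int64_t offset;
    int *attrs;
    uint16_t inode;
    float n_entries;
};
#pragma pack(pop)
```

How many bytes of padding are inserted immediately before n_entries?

0

Config: version at 0 (size 1, align 1) → ends 1; pad 3 to align 4 for window; window at 4 (size 4, align 4) → ends 8; magic at 8 (size 1, align 1) → ends 9; tail pad 3 to reach multiple of 4; total 12 bytes, alignment 4
mtime at 0 (size 8, align 2) → ends 8
crc at 8 (size 12, align 2) → ends 20
size at 20 (size 10, align 2) → ends 30
offset at 30 (size 8, align 2) → ends 38
attrs at 38 (size 8, align 2) → ends 46
inode at 46 (size 2, align 2) → ends 48
n_entries at 48 (size 4, align 2) → ends 52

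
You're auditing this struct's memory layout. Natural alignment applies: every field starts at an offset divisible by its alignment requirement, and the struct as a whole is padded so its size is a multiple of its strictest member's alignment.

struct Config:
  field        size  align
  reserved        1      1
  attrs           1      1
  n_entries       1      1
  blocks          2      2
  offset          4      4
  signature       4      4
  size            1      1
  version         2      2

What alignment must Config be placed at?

member alignments: reserved=1, attrs=1, n_entries=1, blocks=2, offset=4, signature=4, size=1, version=2
max = 4

4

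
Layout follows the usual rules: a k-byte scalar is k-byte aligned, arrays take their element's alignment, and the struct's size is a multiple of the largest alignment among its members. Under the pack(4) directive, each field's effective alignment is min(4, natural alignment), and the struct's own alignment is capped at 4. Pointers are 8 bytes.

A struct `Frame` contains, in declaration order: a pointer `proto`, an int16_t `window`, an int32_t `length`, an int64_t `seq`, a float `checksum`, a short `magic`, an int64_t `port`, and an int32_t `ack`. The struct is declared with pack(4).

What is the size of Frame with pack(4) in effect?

44

@0: proto [8B, align 4] → 8
@8: window [2B, align 2] → 10
+2 pad (align 4)
@12: length [4B, align 4] → 16
@16: seq [8B, align 4] → 24
@24: checksum [4B, align 4] → 28
@28: magic [2B, align 2] → 30
+2 pad (align 4)
@32: port [8B, align 4] → 40
@40: ack [4B, align 4] → 44
size 44, align 4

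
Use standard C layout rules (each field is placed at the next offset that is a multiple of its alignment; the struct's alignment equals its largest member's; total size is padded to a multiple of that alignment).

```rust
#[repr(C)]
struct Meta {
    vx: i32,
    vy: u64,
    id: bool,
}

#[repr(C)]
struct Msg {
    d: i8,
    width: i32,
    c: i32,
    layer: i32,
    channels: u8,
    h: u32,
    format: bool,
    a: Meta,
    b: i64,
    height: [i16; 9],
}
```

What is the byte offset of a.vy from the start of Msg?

Meta: 0..4  vx  (4B, 4-aligned); 4..8  -- padding (4B); 8..16  vy  (8B, 8-aligned); 16..17  id  (1B, 1-aligned); 17..24  -- tail padding (7B); sizeof = 24, alignof = 8
0..1  d  (1B, 1-aligned)
1..4  -- padding (3B)
4..8  width  (4B, 4-aligned)
8..12  c  (4B, 4-aligned)
12..16  layer  (4B, 4-aligned)
16..17  channels  (1B, 1-aligned)
17..20  -- padding (3B)
20..24  h  (4B, 4-aligned)
24..25  format  (1B, 1-aligned)
25..32  -- padding (7B)
32..56  a  (24B, 8-aligned)
within Meta: vy at 8
32 + 8 = 40

40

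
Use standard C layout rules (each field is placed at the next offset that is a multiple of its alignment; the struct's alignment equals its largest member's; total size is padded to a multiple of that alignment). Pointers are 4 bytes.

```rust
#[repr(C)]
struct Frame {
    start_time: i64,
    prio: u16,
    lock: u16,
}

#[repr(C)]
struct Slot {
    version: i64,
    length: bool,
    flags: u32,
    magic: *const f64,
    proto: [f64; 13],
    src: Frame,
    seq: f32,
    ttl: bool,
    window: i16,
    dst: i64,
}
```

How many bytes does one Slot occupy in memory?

160 bytes

Frame: @0: start_time [8B, align 8] → 8; @8: prio [2B, align 2] → 10; @10: lock [2B, align 2] → 12; +4 tail pad (align 8); size 16, align 8
@0: version [8B, align 8] → 8
@8: length [1B, align 1] → 9
+3 pad (align 4)
@12: flags [4B, align 4] → 16
@16: magic [4B, align 4] → 20
+4 pad (align 8)
@24: proto [104B, align 8] → 128
@128: src [16B, align 8] → 144
@144: seq [4B, align 4] → 148
@148: ttl [1B, align 1] → 149
+1 pad (align 2)
@150: window [2B, align 2] → 152
@152: dst [8B, align 8] → 160
size 160, align 8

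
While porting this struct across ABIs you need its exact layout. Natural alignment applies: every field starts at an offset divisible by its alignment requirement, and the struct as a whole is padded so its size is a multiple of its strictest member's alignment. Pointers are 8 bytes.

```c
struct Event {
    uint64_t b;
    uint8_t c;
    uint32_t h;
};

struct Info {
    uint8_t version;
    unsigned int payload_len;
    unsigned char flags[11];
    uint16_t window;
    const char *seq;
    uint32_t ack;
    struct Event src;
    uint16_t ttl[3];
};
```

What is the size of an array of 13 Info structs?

Event: b at 0 (size 8, align 8) → ends 8; c at 8 (size 1, align 1) → ends 9; pad 3 to align 4 for h; h at 12 (size 4, align 4) → ends 16; total 16 bytes, alignment 8
version at 0 (size 1, align 1) → ends 1
pad 3 to align 4 for payload_len
payload_len at 4 (size 4, align 4) → ends 8
flags at 8 (size 11, align 1) → ends 19
pad 1 to align 2 for window
window at 20 (size 2, align 2) → ends 22
pad 2 to align 8 for seq
seq at 24 (size 8, align 8) → ends 32
ack at 32 (size 4, align 4) → ends 36
pad 4 to align 8 for src
src at 40 (size 16, align 8) → ends 56
ttl at 56 (size 6, align 2) → ends 62
tail pad 2 to reach multiple of 8
total 64 bytes, alignment 8
array of 13: 13 × 64 = 832

832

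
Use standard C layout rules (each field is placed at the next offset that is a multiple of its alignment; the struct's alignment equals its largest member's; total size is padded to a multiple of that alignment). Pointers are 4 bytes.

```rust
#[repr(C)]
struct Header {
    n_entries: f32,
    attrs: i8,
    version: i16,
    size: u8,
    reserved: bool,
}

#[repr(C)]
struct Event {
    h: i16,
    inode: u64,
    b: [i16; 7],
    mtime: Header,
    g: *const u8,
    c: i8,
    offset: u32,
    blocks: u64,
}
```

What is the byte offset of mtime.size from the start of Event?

Header: n_entries at 0 (size 4, align 4) → ends 4; attrs at 4 (size 1, align 1) → ends 5; pad 1 to align 2 for version; version at 6 (size 2, align 2) → ends 8; size at 8 (size 1, align 1) → ends 9; reserved at 9 (size 1, align 1) → ends 10; tail pad 2 to reach multiple of 4; total 12 bytes, alignment 4
h at 0 (size 2, align 2) → ends 2
pad 6 to align 8 for inode
inode at 8 (size 8, align 8) → ends 16
b at 16 (size 14, align 2) → ends 30
pad 2 to align 4 for mtime
mtime at 32 (size 12, align 4) → ends 44
within Header: size at 8
32 + 8 = 40

40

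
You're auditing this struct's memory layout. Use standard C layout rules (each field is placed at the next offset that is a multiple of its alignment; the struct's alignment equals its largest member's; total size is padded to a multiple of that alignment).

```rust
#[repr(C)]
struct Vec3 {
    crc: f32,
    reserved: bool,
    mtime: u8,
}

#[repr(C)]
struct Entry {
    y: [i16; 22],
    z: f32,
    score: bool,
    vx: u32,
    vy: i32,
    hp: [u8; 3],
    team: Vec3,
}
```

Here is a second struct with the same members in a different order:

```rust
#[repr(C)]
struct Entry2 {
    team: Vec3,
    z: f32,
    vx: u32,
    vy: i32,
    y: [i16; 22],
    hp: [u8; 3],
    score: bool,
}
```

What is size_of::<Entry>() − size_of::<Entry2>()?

Vec3: crc at 0 (size 4, align 4) → ends 4; reserved at 4 (size 1, align 1) → ends 5; mtime at 5 (size 1, align 1) → ends 6; tail pad 2 to reach multiple of 4; total 8 bytes, alignment 4
y at 0 (size 44, align 2) → ends 44
z at 44 (size 4, align 4) → ends 48
score at 48 (size 1, align 1) → ends 49
pad 3 to align 4 for vx
vx at 52 (size 4, align 4) → ends 56
vy at 56 (size 4, align 4) → ends 60
hp at 60 (size 3, align 1) → ends 63
pad 1 to align 4 for team
team at 64 (size 8, align 4) → ends 72
total 72 bytes, alignment 4
— Entry2 —
team at 0 (size 8, align 4) → ends 8
z at 8 (size 4, align 4) → ends 12
vx at 12 (size 4, align 4) → ends 16
vy at 16 (size 4, align 4) → ends 20
y at 20 (size 44, align 2) → ends 64
hp at 64 (size 3, align 1) → ends 67
score at 67 (size 1, align 1) → ends 68
total 68 bytes, alignment 4
72 − 68 = 4

4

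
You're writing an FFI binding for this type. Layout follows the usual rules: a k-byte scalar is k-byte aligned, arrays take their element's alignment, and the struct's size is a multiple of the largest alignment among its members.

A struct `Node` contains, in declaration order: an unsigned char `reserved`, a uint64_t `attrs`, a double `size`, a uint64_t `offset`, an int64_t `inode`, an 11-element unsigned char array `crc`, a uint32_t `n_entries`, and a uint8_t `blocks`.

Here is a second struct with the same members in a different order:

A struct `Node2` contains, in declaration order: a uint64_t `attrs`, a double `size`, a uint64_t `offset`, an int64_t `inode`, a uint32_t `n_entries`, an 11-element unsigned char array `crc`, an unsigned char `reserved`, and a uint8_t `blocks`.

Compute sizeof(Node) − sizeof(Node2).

8

@0: reserved [1B, align 1] → 1
+7 pad (align 8)
@8: attrs [8B, align 8] → 16
@16: size [8B, align 8] → 24
@24: offset [8B, align 8] → 32
@32: inode [8B, align 8] → 40
@40: crc [11B, align 1] → 51
+1 pad (align 4)
@52: n_entries [4B, align 4] → 56
@56: blocks [1B, align 1] → 57
+7 tail pad (align 8)
size 64, align 8
— Node2 —
@0: attrs [8B, align 8] → 8
@8: size [8B, align 8] → 16
@16: offset [8B, align 8] → 24
@24: inode [8B, align 8] → 32
@32: n_entries [4B, align 4] → 36
@36: crc [11B, align 1] → 47
@47: reserved [1B, align 1] → 48
@48: blocks [1B, align 1] → 49
+7 tail pad (align 8)
size 56, align 8
64 − 56 = 8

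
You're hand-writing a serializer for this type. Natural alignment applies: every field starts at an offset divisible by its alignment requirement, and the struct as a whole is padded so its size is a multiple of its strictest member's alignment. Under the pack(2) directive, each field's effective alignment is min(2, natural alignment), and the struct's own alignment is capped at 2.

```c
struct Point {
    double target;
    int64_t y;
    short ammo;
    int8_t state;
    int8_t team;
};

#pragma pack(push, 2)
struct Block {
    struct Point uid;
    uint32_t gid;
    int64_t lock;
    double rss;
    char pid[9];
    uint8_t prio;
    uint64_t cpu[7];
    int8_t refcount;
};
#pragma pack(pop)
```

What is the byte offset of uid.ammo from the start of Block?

16

Point: @0: target [8B, align 8] → 8; @8: y [8B, align 8] → 16; @16: ammo [2B, align 2] → 18; @18: state [1B, align 1] → 19; @19: team [1B, align 1] → 20; +4 tail pad (align 8); size 24, align 8
@0: uid [24B, align 2] → 24
within Point: ammo at 16
0 + 16 = 16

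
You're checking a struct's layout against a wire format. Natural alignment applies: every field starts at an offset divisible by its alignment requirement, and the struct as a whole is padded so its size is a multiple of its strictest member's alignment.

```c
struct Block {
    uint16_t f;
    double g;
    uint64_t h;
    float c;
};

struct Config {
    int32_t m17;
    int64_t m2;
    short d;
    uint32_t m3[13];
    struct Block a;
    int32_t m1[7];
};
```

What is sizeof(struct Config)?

136

Block: f at 0 (size 2, align 2) → ends 2; pad 6 to align 8 for g; g at 8 (size 8, align 8) → ends 16; h at 16 (size 8, align 8) → ends 24; c at 24 (size 4, align 4) → ends 28; tail pad 4 to reach multiple of 8; total 32 bytes, alignment 8
m17 at 0 (size 4, align 4) → ends 4
pad 4 to align 8 for m2
m2 at 8 (size 8, align 8) → ends 16
d at 16 (size 2, align 2) → ends 18
pad 2 to align 4 for m3
m3 at 20 (size 52, align 4) → ends 72
a at 72 (size 32, align 8) → ends 104
m1 at 104 (size 28, align 4) → ends 132
tail pad 4 to reach multiple of 8
total 136 bytes, alignment 8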